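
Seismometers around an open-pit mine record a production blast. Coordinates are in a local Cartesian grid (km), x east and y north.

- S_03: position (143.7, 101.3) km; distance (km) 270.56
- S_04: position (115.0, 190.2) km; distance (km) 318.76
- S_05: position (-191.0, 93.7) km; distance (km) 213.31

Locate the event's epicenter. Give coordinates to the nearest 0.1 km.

(-61.1, -75.5)

Circle about each station: (x − 143.7)² + (y − 101.3)² = 270.56²; (x − 115.0)² + (y − 190.2)² = 318.76²; (x + 191.0)² + (y − 93.7)² = 213.31².
Subtracting the S_03 equation from the S_04 and S_05 equations removes the quadratic terms:
-57.4 x + 177.8 y = -9915.56
-669.4 x − 15.2 y = 42050.87
Solving the 2×2 system: x ≈ -61.1, y ≈ -75.5 km.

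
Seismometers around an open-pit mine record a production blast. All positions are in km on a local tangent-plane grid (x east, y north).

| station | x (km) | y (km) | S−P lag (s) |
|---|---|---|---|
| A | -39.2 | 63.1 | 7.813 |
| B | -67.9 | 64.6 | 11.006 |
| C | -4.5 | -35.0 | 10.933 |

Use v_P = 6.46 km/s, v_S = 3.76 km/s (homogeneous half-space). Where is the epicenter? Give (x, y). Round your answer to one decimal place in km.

x ≈ 30.8 km, y ≈ 56.8 km

Distance from S−P lag: d = Δt · v_P v_S / (v_P − v_S) = Δt · (6.46·3.76)/(6.46−3.76) ≈ 8.9961·Δt.
So d_A = 70.29, d_B = 99.01, d_C = 98.35 km.
Circle about each station: (x + 39.2)² + (y − 63.1)² = 70.29²; (x + 67.9)² + (y − 64.6)² = 99.01²; (x + 4.5)² + (y + 35.0)² = 98.35².
Subtracting the A equation from the B and C equations removes the quadratic terms:
-57.4 x + 3.0 y = -1596.98
69.4 x − 196.2 y = -9005.04
Solving the 2×2 system: x ≈ 30.8, y ≈ 56.8 km.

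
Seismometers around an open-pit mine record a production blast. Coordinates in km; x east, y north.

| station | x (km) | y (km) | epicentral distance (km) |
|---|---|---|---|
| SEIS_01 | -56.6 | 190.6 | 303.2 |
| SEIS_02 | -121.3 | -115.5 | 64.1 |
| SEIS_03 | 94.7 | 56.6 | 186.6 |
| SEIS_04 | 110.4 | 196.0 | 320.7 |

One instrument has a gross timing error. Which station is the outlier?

SEIS_02

Solve using three stations at a time. Using SEIS_01, SEIS_03, SEIS_04 (subtract circle equations pairwise → linear system) gives (x, y) ≈ (3.9, -106.6).
Distances from that point to each station vs reported:
  SEIS_01: calculated 303.3 vs reported 303.2 → residual 0.1 km
  SEIS_02: calculated 125.5 vs reported 64.1 → residual 61.4 km
  SEIS_03: calculated 186.8 vs reported 186.6 → residual 0.2 km
  SEIS_04: calculated 320.8 vs reported 320.7 → residual 0.1 km
SEIS_01, SEIS_03, SEIS_04 are mutually consistent (residuals ≈ 0); SEIS_02 is off by 61.4 km.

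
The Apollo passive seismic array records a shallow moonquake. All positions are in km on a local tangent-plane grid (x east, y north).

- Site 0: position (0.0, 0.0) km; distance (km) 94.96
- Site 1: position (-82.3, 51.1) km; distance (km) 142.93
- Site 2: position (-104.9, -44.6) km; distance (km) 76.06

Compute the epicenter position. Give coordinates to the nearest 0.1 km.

x ≈ -40.9 km, y ≈ -85.7 km

Circle about each station: x² + y² = 94.96²; (x + 82.3)² + (y − 51.1)² = 142.93²; (x + 104.9)² + (y + 44.6)² = 76.06².
Subtracting pairs of circle equations eliminates x²+y² and gives linear equations (the radical axes):
-164.6 x + 102.2 y = -2027.08
-209.8 x − 89.2 y = 16225.45
Solving the 2×2 system: x ≈ -40.9, y ≈ -85.7 km.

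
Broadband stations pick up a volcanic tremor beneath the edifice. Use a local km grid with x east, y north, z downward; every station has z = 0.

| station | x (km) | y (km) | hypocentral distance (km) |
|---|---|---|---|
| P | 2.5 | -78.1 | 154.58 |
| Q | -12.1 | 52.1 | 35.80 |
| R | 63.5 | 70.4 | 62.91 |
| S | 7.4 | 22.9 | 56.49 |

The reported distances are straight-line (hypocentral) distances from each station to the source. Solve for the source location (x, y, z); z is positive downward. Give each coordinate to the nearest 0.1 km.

(4.7, 74.9, 21.9)

Each station gives a sphere (x−x_i)² + (y−y_i)² + z² = d_i² (stations at z=0).
Subtracting the P sphere from Q and R: z² cancels, leaving linear equations in x and y:
-29.2 x + 260.4 y = 19368.30
122.0 x + 297.0 y = 22819.86
Solving: x ≈ 4.696, y ≈ 74.906 km (keep extra digits for the depth step; rounded: 4.7, 74.9).
Then from the P sphere: z² = 154.58² − (x − 2.5)² − (y + 78.1)² with x = 4.696, y = 74.906, so z ≈ 21.893 ≈ 21.9 km.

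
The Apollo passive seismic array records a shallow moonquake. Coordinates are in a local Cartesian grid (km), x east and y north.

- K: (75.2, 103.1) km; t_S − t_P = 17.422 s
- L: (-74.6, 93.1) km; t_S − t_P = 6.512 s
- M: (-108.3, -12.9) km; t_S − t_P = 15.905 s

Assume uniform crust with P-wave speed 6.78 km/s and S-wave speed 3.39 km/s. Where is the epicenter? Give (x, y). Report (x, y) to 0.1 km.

(-37.8, 68.7)

Distance from S−P lag: d = Δt · v_P v_S / (v_P − v_S) = Δt · (6.78·3.39)/(6.78−3.39) ≈ 6.7800·Δt.
So d_K = 118.12, d_L = 44.15, d_M = 107.84 km.
Circle about each station: (x − 75.2)² + (y − 103.1)² = 118.12²; (x + 74.6)² + (y − 93.1)² = 44.15²; (x + 108.3)² + (y + 12.9)² = 107.84².
Subtracting pairs of circle equations eliminates x²+y² and gives linear equations (the radical axes):
-299.6 x − 20.0 y = 9951.23
-367.0 x − 232.0 y = -2066.48
Solving the 2×2 system: x ≈ -37.8, y ≈ 68.7 km.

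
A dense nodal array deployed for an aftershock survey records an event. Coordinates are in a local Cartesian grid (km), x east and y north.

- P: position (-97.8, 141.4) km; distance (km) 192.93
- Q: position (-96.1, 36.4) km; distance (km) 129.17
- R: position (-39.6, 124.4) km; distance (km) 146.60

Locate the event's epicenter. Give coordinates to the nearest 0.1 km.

(25.6, -6.9)

Circle about each station: (x + 97.8)² + (y − 141.4)² = 192.93²; (x + 96.1)² + (y − 36.4)² = 129.17²; (x + 39.6)² + (y − 124.4)² = 146.60².
Subtracting pairs of circle equations eliminates x²+y² and gives linear equations (the radical axes):
3.4 x − 210.0 y = 1538.47
116.4 x − 34.0 y = 3215.14
Solving the 2×2 system: x ≈ 25.6, y ≈ -6.9 km.
Check against P (with the unrounded x, y): √((x + 97.8)²+(y − 141.4)²) = 192.94 ≈ 192.93 km. ✓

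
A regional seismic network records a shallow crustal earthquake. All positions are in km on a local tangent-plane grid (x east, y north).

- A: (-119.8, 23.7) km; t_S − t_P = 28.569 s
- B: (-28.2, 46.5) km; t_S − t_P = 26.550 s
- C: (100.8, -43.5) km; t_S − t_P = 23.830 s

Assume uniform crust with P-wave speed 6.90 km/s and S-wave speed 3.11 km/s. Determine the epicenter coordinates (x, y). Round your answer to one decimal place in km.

Distance from S−P lag: d = Δt · v_P v_S / (v_P − v_S) = Δt · (6.90·3.11)/(6.90−3.11) ≈ 5.6620·Δt.
So d_A = 161.76, d_B = 150.33, d_C = 134.93 km.
Circle about each station: (x + 119.8)² + (y − 23.7)² = 161.76²; (x + 28.2)² + (y − 46.5)² = 150.33²; (x − 100.8)² + (y + 43.5)² = 134.93².
Subtracting the A equation from the B and C equations removes the quadratic terms:
183.2 x + 45.6 y = -8389.05
441.2 x − 134.4 y = 5099.35
Solving the 2×2 system: x ≈ -20.0, y ≈ -103.6 km.

-20.0 km east, -103.6 km north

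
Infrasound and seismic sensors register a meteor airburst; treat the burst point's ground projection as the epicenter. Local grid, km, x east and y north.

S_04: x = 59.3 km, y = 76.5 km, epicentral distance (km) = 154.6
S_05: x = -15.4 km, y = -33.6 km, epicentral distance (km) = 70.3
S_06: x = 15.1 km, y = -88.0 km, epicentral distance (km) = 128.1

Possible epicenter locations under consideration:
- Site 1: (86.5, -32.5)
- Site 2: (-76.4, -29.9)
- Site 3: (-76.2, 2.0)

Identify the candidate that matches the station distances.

For each candidate, compare |candidate − station| to the reported distance:
Site 1: residuals S_04 42.3, S_05 31.6, S_06 37.7 → max 42.3 km
Site 2: residuals S_04 17.8, S_05 9.2, S_06 19.7 → max 19.7 km
Site 3: residuals S_04 0.0, S_05 0.2, S_06 0.1 → max 0.2 km
Only Site 3 has all residuals ≈ 0.

Site 3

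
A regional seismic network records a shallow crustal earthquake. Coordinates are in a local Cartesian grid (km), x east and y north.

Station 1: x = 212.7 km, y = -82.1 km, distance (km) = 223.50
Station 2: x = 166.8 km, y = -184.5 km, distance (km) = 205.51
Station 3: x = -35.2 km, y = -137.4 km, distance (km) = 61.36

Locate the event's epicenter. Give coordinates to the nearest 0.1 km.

x ≈ -10.8 km, y ≈ -81.1 km

Circle about each station: (x − 212.7)² + (y + 82.1)² = 223.50²; (x − 166.8)² + (y + 184.5)² = 205.51²; (x + 35.2)² + (y + 137.4)² = 61.36².
Subtracting the Station 1 equation from the Station 2 and Station 3 equations removes the quadratic terms:
-91.8 x − 204.8 y = 17598.68
-495.8 x − 110.6 y = 14323.30
Solving the 2×2 system: x ≈ -10.8, y ≈ -81.1 km.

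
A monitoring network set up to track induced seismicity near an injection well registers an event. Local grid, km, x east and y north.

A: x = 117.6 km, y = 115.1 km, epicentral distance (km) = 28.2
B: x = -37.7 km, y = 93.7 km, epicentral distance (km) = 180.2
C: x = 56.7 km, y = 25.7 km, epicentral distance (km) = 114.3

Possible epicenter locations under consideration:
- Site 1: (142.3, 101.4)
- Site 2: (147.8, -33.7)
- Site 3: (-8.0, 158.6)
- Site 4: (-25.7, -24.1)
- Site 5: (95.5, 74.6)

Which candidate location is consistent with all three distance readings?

For each candidate, compare |candidate − station| to the reported distance:
Site 1: residuals A 0.0, B 0.0, C 0.0 → max 0.0 km
Site 2: residuals A 123.6, B 44.8, C 5.5 → max 123.6 km
Site 3: residuals A 104.7, B 108.8, C 33.5 → max 108.8 km
Site 4: residuals A 171.6, B 61.8, C 18.0 → max 171.6 km
Site 5: residuals A 17.9, B 45.6, C 51.9 → max 51.9 km
Only Site 1 has all residuals ≈ 0.

Site 1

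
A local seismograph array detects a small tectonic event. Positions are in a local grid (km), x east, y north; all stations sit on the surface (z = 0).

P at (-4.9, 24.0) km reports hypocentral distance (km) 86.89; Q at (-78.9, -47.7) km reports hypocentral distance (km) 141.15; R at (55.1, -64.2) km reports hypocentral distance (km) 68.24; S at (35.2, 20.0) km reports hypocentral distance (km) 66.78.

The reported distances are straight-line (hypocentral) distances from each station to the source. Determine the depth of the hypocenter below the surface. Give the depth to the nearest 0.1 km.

z ≈ 51.6 km

Each station gives a sphere (x−x_i)² + (y−y_i)² + z² = d_i² (stations at z=0).
Subtracting the P sphere from Q and R: z² cancels, leaving linear equations in x and y:
-148.0 x − 143.4 y = -4472.96
120.0 x − 176.4 y = 9450.81
Solving: x ≈ 49.504, y ≈ -19.900 km (keep extra digits for the depth step; rounded: 49.5, -19.9).
Then from the P sphere: z² = 86.89² − (x + 4.9)² − (y − 24.0)² with x = 49.504, y = -19.900, so z ≈ 51.603 ≈ 51.6 km.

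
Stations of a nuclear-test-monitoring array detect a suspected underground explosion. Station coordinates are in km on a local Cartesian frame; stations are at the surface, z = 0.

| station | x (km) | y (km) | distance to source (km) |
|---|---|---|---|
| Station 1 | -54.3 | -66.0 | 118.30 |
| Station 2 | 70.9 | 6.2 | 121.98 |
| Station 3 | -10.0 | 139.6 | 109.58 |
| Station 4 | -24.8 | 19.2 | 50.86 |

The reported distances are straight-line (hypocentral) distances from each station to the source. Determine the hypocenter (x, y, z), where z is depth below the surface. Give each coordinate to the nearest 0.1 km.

Each station gives a sphere (x−x_i)² + (y−y_i)² + z² = d_i² (stations at z=0).
Subtracting the Station 1 sphere from Station 2 and Station 3: z² cancels, leaving linear equations in x and y:
250.4 x + 144.4 y = -3123.47
88.6 x + 411.2 y = 14270.78
Solving: x ≈ -37.097, y ≈ 42.698 km (keep extra digits for the depth step; rounded: -37.1, 42.7).
Then from the Station 1 sphere: z² = 118.30² − (x + 54.3)² − (y + 66.0)² with x = -37.097, y = 42.698, so z ≈ 43.402 ≈ 43.4 km.

x ≈ -37.1 km, y ≈ 42.7 km, depth ≈ 43.4 km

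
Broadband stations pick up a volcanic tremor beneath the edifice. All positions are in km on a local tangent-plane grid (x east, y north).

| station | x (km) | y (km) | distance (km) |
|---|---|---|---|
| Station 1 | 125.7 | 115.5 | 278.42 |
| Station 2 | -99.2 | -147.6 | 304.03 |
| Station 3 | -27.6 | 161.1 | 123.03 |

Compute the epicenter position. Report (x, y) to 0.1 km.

-150.3 km east, 152.1 km north

Circle about each station: (x − 125.7)² + (y − 115.5)² = 278.42²; (x + 99.2)² + (y + 147.6)² = 304.03²; (x + 27.6)² + (y − 161.1)² = 123.03².
Subtracting pairs of circle equations eliminates x²+y² and gives linear equations (the radical axes):
-449.8 x − 526.2 y = -12430.88
-306.6 x + 91.2 y = 59955.55
Solving the 2×2 system: x ≈ -150.3, y ≈ 152.1 km.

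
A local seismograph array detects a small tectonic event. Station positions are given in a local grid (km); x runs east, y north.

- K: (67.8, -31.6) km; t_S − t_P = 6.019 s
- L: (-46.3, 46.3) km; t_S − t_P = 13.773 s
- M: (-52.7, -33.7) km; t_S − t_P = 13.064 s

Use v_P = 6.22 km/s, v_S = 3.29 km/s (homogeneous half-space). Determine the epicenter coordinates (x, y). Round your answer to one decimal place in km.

Distance from S−P lag: d = Δt · v_P v_S / (v_P − v_S) = Δt · (6.22·3.29)/(6.22−3.29) ≈ 6.9842·Δt.
So d_K = 42.04, d_L = 96.19, d_M = 91.24 km.
Circle about each station: (x − 67.8)² + (y + 31.6)² = 42.04²; (x + 46.3)² + (y − 46.3)² = 96.19²; (x + 52.7)² + (y + 33.7)² = 91.24².
Subtracting the K equation from the L and M equations removes the quadratic terms:
-228.2 x + 155.8 y = -8793.17
-241.0 x − 4.2 y = -8239.80
Solving the 2×2 system: x ≈ 34.3, y ≈ -6.2 km.
Check against K (with the unrounded x, y): √((x − 67.8)²+(y + 31.6)²) = 42.04 ≈ 42.04 km. ✓

34.3 km east, -6.2 km north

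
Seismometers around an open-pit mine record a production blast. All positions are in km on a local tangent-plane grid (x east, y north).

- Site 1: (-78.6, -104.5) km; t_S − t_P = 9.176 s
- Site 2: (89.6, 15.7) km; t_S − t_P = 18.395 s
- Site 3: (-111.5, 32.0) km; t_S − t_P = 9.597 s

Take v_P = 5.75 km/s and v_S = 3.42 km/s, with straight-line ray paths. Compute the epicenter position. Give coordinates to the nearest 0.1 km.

Distance from S−P lag: d = Δt · v_P v_S / (v_P − v_S) = Δt · (5.75·3.42)/(5.75−3.42) ≈ 8.4399·Δt.
So d_Site 1 = 77.44, d_Site 2 = 155.25, d_Site 3 = 81.00 km.
Circle about each station: (x + 78.6)² + (y + 104.5)² = 77.44²; (x − 89.6)² + (y − 15.7)² = 155.25²; (x + 111.5)² + (y − 32.0)² = 81.00².
Subtracting the Site 1 equation from the Site 2 and Site 3 equations removes the quadratic terms:
336.4 x + 240.4 y = -26929.17
-65.8 x + 273.0 y = -4206.01
Solving the 2×2 system: x ≈ -58.9, y ≈ -29.6 km.

-58.9 km east, -29.6 km north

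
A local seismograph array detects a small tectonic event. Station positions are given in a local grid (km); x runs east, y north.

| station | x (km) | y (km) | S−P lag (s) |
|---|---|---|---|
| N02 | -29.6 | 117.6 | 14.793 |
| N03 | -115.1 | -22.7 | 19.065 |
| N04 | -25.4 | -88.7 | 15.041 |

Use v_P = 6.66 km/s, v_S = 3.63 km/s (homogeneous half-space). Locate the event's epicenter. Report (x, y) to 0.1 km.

(31.8, 16.8)

Distance from S−P lag: d = Δt · v_P v_S / (v_P − v_S) = Δt · (6.66·3.63)/(6.66−3.63) ≈ 7.9788·Δt.
So d_N02 = 118.03, d_N03 = 152.12, d_N04 = 120.01 km.
Circle about each station: (x + 29.6)² + (y − 117.6)² = 118.03²; (x + 115.1)² + (y + 22.7)² = 152.12²; (x + 25.4)² + (y + 88.7)² = 120.01².
Subtracting the N02 equation from the N03 and N04 equations removes the quadratic terms:
-171.0 x − 280.6 y = -10152.03
8.4 x − 412.6 y = -6664.39
Solving the 2×2 system: x ≈ 31.8, y ≈ 16.8 km.
Check against N02 (with the unrounded x, y): √((x + 29.6)²+(y − 117.6)²) = 118.03 ≈ 118.03 km. ✓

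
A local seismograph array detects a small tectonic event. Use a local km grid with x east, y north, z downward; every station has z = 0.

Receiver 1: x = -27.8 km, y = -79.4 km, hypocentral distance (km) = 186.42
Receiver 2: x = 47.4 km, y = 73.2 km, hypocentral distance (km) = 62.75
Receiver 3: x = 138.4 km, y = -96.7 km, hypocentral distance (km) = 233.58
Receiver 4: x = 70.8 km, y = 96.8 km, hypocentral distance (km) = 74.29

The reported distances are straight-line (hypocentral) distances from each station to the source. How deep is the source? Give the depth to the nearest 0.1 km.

Each station gives a sphere (x−x_i)² + (y−y_i)² + z² = d_i² (stations at z=0).
Subtracting the Receiver 1 sphere from Receiver 2 and Receiver 3: z² cancels, leaving linear equations in x and y:
150.4 x + 305.2 y = 31342.65
332.4 x − 34.6 y = 1621.05
Solving: x ≈ 14.807, y ≈ 95.399 km (keep extra digits for the depth step; rounded: 14.8, 95.4).
Then from the Receiver 1 sphere: z² = 186.42² − (x + 27.8)² − (y + 79.4)² with x = 14.807, y = 95.399, so z ≈ 48.810 ≈ 48.8 km.

z ≈ 48.8 km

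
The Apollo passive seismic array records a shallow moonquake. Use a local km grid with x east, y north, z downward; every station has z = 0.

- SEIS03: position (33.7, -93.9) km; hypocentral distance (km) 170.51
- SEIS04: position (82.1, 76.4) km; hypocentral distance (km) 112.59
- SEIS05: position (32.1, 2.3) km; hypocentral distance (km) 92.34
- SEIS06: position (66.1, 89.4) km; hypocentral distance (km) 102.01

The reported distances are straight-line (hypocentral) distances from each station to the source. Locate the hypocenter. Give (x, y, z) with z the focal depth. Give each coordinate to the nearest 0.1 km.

(-15.3, 60.2, 54.1)

Each station gives a sphere (x−x_i)² + (y−y_i)² + z² = d_i² (stations at z=0).
Subtracting the SEIS03 sphere from SEIS04 and SEIS05: z² cancels, leaving linear equations in x and y:
96.8 x + 340.6 y = 19021.62
-3.2 x + 192.4 y = 11629.78
Solving: x ≈ -15.286, y ≈ 60.192 km (keep extra digits for the depth step; rounded: -15.3, 60.2).
Then from the SEIS03 sphere: z² = 170.51² − (x − 33.7)² − (y + 93.9)² with x = -15.286, y = 60.192, so z ≈ 54.127 ≈ 54.1 km.
Check against SEIS06 (with the unrounded solution): distance 102.01 ≈ 102.01 km. ✓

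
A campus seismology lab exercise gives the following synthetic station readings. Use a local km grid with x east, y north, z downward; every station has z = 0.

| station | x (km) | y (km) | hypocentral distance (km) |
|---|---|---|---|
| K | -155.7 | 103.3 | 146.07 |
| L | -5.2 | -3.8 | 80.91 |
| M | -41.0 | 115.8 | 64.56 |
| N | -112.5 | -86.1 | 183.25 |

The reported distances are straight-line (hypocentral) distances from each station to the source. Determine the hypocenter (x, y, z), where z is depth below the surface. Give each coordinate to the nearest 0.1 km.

(-18.9, 67.2, 36.3)

Each station gives a sphere (x−x_i)² + (y−y_i)² + z² = d_i² (stations at z=0).
Subtracting the K sphere from L and M: z² cancels, leaving linear equations in x and y:
301.0 x − 214.2 y = -20081.88
229.4 x + 25.0 y = -2654.29
Solving: x ≈ -18.894, y ≈ 67.202 km (keep extra digits for the depth step; rounded: -18.9, 67.2).
Then from the K sphere: z² = 146.07² − (x + 155.7)² − (y − 103.3)² with x = -18.894, y = 67.202, so z ≈ 36.297 ≈ 36.3 km.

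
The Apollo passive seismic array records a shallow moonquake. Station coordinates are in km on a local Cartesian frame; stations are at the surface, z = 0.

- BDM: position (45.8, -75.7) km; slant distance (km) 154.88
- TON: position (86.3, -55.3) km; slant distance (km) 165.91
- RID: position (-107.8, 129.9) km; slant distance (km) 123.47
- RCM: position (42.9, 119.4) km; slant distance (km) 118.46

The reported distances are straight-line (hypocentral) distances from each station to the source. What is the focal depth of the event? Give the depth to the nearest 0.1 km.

Each station gives a sphere (x−x_i)² + (y−y_i)² + z² = d_i² (stations at z=0).
Subtracting the BDM sphere from TON and RID: z² cancels, leaving linear equations in x and y:
81.0 x + 40.8 y = -860.66
-307.2 x + 411.2 y = 29409.69
Solving: x ≈ -33.896, y ≈ 46.199 km (keep extra digits for the depth step; rounded: -33.9, 46.2).
Then from the BDM sphere: z² = 154.88² − (x − 45.8)² − (y + 75.7)² with x = -33.896, y = 46.199, so z ≈ 52.697 ≈ 52.7 km.

depth ≈ 52.7 km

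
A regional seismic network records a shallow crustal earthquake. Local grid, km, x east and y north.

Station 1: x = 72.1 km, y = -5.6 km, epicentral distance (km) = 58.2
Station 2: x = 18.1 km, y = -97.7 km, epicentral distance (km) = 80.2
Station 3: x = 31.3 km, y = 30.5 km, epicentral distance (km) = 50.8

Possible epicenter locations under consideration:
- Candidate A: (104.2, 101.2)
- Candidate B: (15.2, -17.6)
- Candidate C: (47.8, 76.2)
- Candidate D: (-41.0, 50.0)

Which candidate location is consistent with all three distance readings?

Candidate B

For each candidate, compare |candidate − station| to the reported distance:
Candidate A: residuals Station 1 53.3, Station 2 136.5, Station 3 50.8 → max 136.5 km
Candidate B: residuals Station 1 0.0, Station 2 0.0, Station 3 0.1 → max 0.1 km
Candidate C: residuals Station 1 27.1, Station 2 96.2, Station 3 2.2 → max 96.2 km
Candidate D: residuals Station 1 67.8, Station 2 78.9, Station 3 24.1 → max 78.9 km
Only Candidate B has all residuals ≈ 0.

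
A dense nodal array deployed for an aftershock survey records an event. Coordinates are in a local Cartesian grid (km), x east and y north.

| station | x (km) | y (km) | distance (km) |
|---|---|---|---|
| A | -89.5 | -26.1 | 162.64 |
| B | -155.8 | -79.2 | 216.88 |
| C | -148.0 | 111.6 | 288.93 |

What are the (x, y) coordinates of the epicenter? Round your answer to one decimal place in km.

Circle about each station: (x + 89.5)² + (y + 26.1)² = 162.64²; (x + 155.8)² + (y + 79.2)² = 216.88²; (x + 148.0)² + (y − 111.6)² = 288.93².
Subtracting the A equation from the B and C equations removes the quadratic terms:
-132.6 x − 106.2 y = 1269.66
-117.0 x + 275.4 y = -31361.68
Solving the 2×2 system: x ≈ 60.9, y ≈ -88.0 km.

60.9 km east, -88.0 km north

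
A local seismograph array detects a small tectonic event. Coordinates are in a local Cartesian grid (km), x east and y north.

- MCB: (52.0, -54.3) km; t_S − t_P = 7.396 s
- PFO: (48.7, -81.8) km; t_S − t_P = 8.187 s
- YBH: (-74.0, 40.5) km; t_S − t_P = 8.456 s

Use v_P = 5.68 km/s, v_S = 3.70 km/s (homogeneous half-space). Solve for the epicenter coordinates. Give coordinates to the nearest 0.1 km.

-23.8 km east, -33.9 km north

Distance from S−P lag: d = Δt · v_P v_S / (v_P − v_S) = Δt · (5.68·3.70)/(5.68−3.70) ≈ 10.6141·Δt.
So d_MCB = 78.50, d_PFO = 86.90, d_YBH = 89.75 km.
Circle about each station: (x − 52.0)² + (y + 54.3)² = 78.50²; (x − 48.7)² + (y + 81.8)² = 86.90²; (x + 74.0)² + (y − 40.5)² = 89.75².
Subtracting pairs of circle equations eliminates x²+y² and gives linear equations (the radical axes):
-6.6 x − 55.0 y = 2021.08
-252.0 x + 189.6 y = -429.05
Solving the 2×2 system: x ≈ -23.8, y ≈ -33.9 km.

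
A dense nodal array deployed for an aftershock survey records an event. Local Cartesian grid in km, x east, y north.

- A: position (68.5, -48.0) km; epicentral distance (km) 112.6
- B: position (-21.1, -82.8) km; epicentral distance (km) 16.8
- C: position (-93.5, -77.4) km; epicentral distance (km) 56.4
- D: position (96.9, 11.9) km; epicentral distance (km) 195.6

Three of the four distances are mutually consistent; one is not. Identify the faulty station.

Solve using three stations at a time. Using A, B, C (subtract circle equations pairwise → linear system) gives (x, y) ≈ (-37.7, -85.5).
Distances from that point to each station vs reported:
  A: calculated 112.6 vs reported 112.6 → residual 0.0 km
  B: calculated 16.8 vs reported 16.8 → residual 0.0 km
  C: calculated 56.4 vs reported 56.4 → residual 0.0 km
  D: calculated 166.1 vs reported 195.6 → residual 29.5 km
A, B, C are mutually consistent (residuals ≈ 0); D is off by 29.5 km.

D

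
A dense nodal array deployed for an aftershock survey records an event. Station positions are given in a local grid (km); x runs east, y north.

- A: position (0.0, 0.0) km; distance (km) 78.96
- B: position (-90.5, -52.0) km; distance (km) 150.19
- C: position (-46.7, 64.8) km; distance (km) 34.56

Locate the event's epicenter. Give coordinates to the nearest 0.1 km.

Circle about each station: x² + y² = 78.96²; (x + 90.5)² + (y + 52.0)² = 150.19²; (x + 46.7)² + (y − 64.8)² = 34.56².
Subtracting the A equation from the B and C equations removes the quadratic terms:
-181.0 x − 104.0 y = -5428.10
-93.4 x + 129.6 y = 11420.22
Solving the 2×2 system: x ≈ -14.6, y ≈ 77.6 km.
Check against A (with the unrounded x, y): √(x²+y²) = 78.96 ≈ 78.96 km. ✓

x ≈ -14.6 km, y ≈ 77.6 km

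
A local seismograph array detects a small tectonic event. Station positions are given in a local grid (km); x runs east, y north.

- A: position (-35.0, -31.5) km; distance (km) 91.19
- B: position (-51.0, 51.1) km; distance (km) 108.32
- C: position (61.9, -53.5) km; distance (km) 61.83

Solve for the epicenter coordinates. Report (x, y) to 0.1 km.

x ≈ 47.8 km, y ≈ 6.7 km

Circle about each station: (x + 35.0)² + (y + 31.5)² = 91.19²; (x + 51.0)² + (y − 51.1)² = 108.32²; (x − 61.9)² + (y + 53.5)² = 61.83².
Subtracting the A equation from the B and C equations removes the quadratic terms:
-32.0 x + 165.2 y = -422.65
193.8 x − 44.0 y = 8969.28
Solving the 2×2 system: x ≈ 47.8, y ≈ 6.7 km.
Check against A (with the unrounded x, y): √((x + 35.0)²+(y + 31.5)²) = 91.19 ≈ 91.19 km. ✓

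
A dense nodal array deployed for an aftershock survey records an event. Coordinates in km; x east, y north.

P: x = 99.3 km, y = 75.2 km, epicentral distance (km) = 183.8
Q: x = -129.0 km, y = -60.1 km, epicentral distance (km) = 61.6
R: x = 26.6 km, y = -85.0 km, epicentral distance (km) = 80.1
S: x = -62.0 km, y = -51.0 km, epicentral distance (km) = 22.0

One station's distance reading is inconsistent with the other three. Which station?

Solve using three stations at a time. Using P, R, S (subtract circle equations pairwise → linear system) gives (x, y) ≈ (-41.5, -42.9).
Distances from that point to each station vs reported:
  P: calculated 183.8 vs reported 183.8 → residual 0.0 km
  Q: calculated 89.1 vs reported 61.6 → residual 27.5 km
  R: calculated 80.1 vs reported 80.1 → residual 0.0 km
  S: calculated 22.0 vs reported 22.0 → residual 0.0 km
P, R, S are mutually consistent (residuals ≈ 0); Q is off by 27.5 km.

Q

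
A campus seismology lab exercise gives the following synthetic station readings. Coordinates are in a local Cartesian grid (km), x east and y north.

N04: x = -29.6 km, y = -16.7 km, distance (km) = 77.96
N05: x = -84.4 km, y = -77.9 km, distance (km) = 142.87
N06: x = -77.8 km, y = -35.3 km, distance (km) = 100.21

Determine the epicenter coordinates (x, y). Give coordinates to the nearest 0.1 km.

Circle about each station: (x + 29.6)² + (y + 16.7)² = 77.96²; (x + 84.4)² + (y + 77.9)² = 142.87²; (x + 77.8)² + (y + 35.3)² = 100.21².
Subtracting the N04 equation from the N05 and N06 equations removes the quadratic terms:
-109.6 x − 122.4 y = -2297.36
-96.4 x − 37.2 y = 2179.60
Solving the 2×2 system: x ≈ -45.6, y ≈ 59.6 km.

x ≈ -45.6 km, y ≈ 59.6 km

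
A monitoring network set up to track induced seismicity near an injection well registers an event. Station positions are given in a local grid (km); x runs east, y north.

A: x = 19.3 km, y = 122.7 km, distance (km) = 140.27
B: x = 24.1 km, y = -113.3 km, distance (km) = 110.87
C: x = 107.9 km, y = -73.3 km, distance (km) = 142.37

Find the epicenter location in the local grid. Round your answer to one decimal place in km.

Circle about each station: (x − 19.3)² + (y − 122.7)² = 140.27²; (x − 24.1)² + (y + 113.3)² = 110.87²; (x − 107.9)² + (y + 73.3)² = 142.37².
Subtracting the A equation from the B and C equations removes the quadratic terms:
9.6 x − 472.0 y = 5373.44
177.2 x − 392.0 y = 993.98
Solving the 2×2 system: x ≈ -20.5, y ≈ -11.8 km.
Check against A (with the unrounded x, y): √((x − 19.3)²+(y − 122.7)²) = 140.27 ≈ 140.27 km. ✓

(-20.5, -11.8)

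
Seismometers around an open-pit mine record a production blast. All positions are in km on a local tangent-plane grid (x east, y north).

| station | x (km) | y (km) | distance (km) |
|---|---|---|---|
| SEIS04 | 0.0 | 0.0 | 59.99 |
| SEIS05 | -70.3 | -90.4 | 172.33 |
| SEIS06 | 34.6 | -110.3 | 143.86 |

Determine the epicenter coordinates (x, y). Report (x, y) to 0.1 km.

(50.3, 32.7)

Circle about each station: x² + y² = 59.99²; (x + 70.3)² + (y + 90.4)² = 172.33²; (x − 34.6)² + (y + 110.3)² = 143.86².
Subtracting pairs of circle equations eliminates x²+y² and gives linear equations (the radical axes):
-140.6 x − 180.8 y = -12984.58
69.2 x − 220.6 y = -3733.65
Solving the 2×2 system: x ≈ 50.3, y ≈ 32.7 km.
Check against SEIS04 (with the unrounded x, y): √(x²+y²) = 59.99 ≈ 59.99 km. ✓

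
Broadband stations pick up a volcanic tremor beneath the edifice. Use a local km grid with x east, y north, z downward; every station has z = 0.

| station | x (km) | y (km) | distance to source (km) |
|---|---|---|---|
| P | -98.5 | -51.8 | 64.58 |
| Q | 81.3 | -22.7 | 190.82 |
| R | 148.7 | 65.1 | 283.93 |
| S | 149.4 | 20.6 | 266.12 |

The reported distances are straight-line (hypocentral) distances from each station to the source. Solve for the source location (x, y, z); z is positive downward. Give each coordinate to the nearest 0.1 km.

Each station gives a sphere (x−x_i)² + (y−y_i)² + z² = d_i² (stations at z=0).
Subtracting the P sphere from Q and R: z² cancels, leaving linear equations in x and y:
359.6 x + 58.2 y = -37502.21
494.4 x + 233.8 y = -62481.46
Solving: x ≈ -92.795, y ≈ -71.017 km (keep extra digits for the depth step; rounded: -92.8, -71.0).
Then from the P sphere: z² = 64.58² − (x + 98.5)² − (y + 51.8)² with x = -92.795, y = -71.017, so z ≈ 61.390 ≈ 61.4 km.

(-92.8, -71.0, 61.4)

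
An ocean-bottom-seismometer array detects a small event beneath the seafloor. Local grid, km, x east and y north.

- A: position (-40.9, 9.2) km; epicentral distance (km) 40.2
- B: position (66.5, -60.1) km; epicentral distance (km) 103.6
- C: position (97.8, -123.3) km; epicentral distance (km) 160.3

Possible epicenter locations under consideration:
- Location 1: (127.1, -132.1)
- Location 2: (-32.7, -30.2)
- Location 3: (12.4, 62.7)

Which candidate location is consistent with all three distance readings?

For each candidate, compare |candidate − station| to the reported distance:
Location 1: residuals A 179.3, B 9.5, C 129.7 → max 179.3 km
Location 2: residuals A 0.0, B 0.0, C 0.0 → max 0.0 km
Location 3: residuals A 35.3, B 30.6, C 44.4 → max 44.4 km
Only Location 2 has all residuals ≈ 0.

Location 2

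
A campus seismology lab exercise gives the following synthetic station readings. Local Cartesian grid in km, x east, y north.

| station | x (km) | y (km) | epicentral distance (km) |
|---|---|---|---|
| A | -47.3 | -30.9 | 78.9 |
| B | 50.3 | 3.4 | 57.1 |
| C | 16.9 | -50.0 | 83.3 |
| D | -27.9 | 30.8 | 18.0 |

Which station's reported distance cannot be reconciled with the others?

D

Solve using three stations at a time. Using A, B, C (subtract circle equations pairwise → linear system) gives (x, y) ≈ (0.7, 31.7).
Distances from that point to each station vs reported:
  A: calculated 78.9 vs reported 78.9 → residual 0.0 km
  B: calculated 57.1 vs reported 57.1 → residual 0.0 km
  C: calculated 83.3 vs reported 83.3 → residual 0.0 km
  D: calculated 28.6 vs reported 18.0 → residual 10.6 km
A, B, C are mutually consistent (residuals ≈ 0); D is off by 10.6 km.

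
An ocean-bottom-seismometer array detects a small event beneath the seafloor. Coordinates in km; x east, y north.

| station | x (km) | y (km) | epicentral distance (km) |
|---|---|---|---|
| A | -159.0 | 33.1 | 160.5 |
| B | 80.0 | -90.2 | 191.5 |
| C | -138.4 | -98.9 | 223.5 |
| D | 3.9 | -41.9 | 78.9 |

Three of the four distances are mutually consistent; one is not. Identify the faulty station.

Solve using three stations at a time. Using A, B, C (subtract circle equations pairwise → linear system) gives (x, y) ≈ (-5.8, 81.0).
Distances from that point to each station vs reported:
  A: calculated 160.5 vs reported 160.5 → residual 0.0 km
  B: calculated 191.5 vs reported 191.5 → residual 0.0 km
  C: calculated 223.5 vs reported 223.5 → residual 0.0 km
  D: calculated 123.3 vs reported 78.9 → residual 44.4 km
A, B, C are mutually consistent (residuals ≈ 0); D is off by 44.4 km.

D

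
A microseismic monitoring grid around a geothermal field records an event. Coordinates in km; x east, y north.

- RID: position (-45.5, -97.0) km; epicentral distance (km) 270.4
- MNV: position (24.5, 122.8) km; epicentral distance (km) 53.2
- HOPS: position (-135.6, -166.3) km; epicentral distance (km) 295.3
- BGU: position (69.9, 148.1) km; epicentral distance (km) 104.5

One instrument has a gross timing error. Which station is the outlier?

RID

Solve using three stations at a time. Using MNV, HOPS, BGU (subtract circle equations pairwise → linear system) gives (x, y) ≈ (-26.7, 108.2).
Distances from that point to each station vs reported:
  RID: calculated 206.1 vs reported 270.4 → residual 64.3 km
  MNV: calculated 53.3 vs reported 53.2 → residual 0.1 km
  HOPS: calculated 295.3 vs reported 295.3 → residual 0.0 km
  BGU: calculated 104.5 vs reported 104.5 → residual 0.0 km
MNV, HOPS, BGU are mutually consistent (residuals ≈ 0); RID is off by 64.3 km.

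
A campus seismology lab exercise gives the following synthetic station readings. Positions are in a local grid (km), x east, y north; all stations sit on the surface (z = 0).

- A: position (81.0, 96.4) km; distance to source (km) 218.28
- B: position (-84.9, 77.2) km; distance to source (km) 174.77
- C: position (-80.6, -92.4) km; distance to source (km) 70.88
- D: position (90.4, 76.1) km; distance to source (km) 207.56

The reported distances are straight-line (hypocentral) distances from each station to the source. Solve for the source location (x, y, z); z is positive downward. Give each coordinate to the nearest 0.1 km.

x ≈ -34.0 km, y ≈ -81.6 km, depth ≈ 52.3 km

Each station gives a sphere (x−x_i)² + (y−y_i)² + z² = d_i² (stations at z=0).
Subtracting the A sphere from B and C: z² cancels, leaving linear equations in x and y:
-331.8 x − 38.4 y = 14415.50
-323.2 x − 377.6 y = 41802.34
Solving: x ≈ -34.002, y ≈ -81.602 km (keep extra digits for the depth step; rounded: -34.0, -81.6).
Then from the A sphere: z² = 218.28² − (x − 81.0)² − (y − 96.4)² with x = -34.002, y = -81.602, so z ≈ 52.307 ≈ 52.3 km.
Check against D (with the unrounded solution): distance 207.56 ≈ 207.56 km. ✓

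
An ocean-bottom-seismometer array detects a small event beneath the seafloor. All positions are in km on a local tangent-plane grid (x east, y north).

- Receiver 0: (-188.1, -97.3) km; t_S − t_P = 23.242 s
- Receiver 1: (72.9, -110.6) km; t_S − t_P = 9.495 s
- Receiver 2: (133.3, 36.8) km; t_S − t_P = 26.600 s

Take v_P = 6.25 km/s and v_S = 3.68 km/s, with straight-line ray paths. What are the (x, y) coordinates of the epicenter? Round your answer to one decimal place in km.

Distance from S−P lag: d = Δt · v_P v_S / (v_P − v_S) = Δt · (6.25·3.68)/(6.25−3.68) ≈ 8.9494·Δt.
So d_Receiver 0 = 208.00, d_Receiver 1 = 84.97, d_Receiver 2 = 238.05 km.
Circle about each station: (x + 188.1)² + (y + 97.3)² = 208.00²; (x − 72.9)² + (y + 110.6)² = 84.97²; (x − 133.3)² + (y − 36.8)² = 238.05².
Subtracting the Receiver 0 equation from the Receiver 1 and Receiver 2 equations removes the quadratic terms:
522.0 x − 26.6 y = 8741.97
642.8 x + 268.2 y = -39129.57
Solving the 2×2 system: x ≈ 8.3, y ≈ -165.8 km.

x ≈ 8.3 km, y ≈ -165.8 km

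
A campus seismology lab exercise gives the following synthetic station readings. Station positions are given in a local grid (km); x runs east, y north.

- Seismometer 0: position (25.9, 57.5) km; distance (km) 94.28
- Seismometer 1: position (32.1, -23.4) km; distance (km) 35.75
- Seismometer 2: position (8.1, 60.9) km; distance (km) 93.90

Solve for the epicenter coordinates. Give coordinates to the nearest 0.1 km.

(-2.5, -32.4)

Circle about each station: (x − 25.9)² + (y − 57.5)² = 94.28²; (x − 32.1)² + (y + 23.4)² = 35.75²; (x − 8.1)² + (y − 60.9)² = 93.90².
Subtracting pairs of circle equations eliminates x²+y² and gives linear equations (the radical axes):
12.4 x − 161.8 y = 5211.57
-35.6 x + 6.8 y = -131.13
Solving the 2×2 system: x ≈ -2.5, y ≈ -32.4 km.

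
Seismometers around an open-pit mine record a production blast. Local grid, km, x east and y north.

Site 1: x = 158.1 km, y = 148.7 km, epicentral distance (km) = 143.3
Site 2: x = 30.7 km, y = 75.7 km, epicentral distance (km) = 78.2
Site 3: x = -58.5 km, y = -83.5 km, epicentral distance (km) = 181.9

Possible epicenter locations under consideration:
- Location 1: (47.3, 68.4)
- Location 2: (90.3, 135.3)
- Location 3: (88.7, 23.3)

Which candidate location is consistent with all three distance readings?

Location 3

For each candidate, compare |candidate − station| to the reported distance:
Location 1: residuals Site 1 6.5, Site 2 60.1, Site 3 3.2 → max 60.1 km
Location 2: residuals Site 1 74.2, Site 2 6.1, Site 3 82.7 → max 82.7 km
Location 3: residuals Site 1 0.0, Site 2 0.0, Site 3 0.0 → max 0.0 km
Only Location 3 has all residuals ≈ 0.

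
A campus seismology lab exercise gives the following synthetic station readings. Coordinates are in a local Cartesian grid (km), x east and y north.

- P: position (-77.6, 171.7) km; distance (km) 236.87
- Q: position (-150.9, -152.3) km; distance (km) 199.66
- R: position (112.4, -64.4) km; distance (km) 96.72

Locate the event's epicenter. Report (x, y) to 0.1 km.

Circle about each station: (x + 77.6)² + (y − 171.7)² = 236.87²; (x + 150.9)² + (y + 152.3)² = 199.66²; (x − 112.4)² + (y + 64.4)² = 96.72².
Subtracting the P equation from the Q and R equations removes the quadratic terms:
-146.6 x − 648.0 y = 26706.73
380.0 x − 472.2 y = 28031.11
Solving the 2×2 system: x ≈ 17.6, y ≈ -45.2 km.

(17.6, -45.2)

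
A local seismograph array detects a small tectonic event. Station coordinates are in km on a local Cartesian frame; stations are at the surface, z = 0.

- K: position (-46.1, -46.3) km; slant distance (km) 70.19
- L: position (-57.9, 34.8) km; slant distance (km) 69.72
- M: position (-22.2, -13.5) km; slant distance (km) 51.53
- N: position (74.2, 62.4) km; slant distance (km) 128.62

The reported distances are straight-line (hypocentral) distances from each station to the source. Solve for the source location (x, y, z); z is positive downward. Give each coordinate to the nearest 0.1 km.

x ≈ -25.6 km, y ≈ -1.5 km, depth ≈ 50.0 km

Each station gives a sphere (x−x_i)² + (y−y_i)² + z² = d_i² (stations at z=0).
Subtracting the K sphere from L and M: z² cancels, leaving linear equations in x and y:
-23.6 x + 162.2 y = 360.31
47.8 x + 65.6 y = -1322.51
Solving: x ≈ -25.604, y ≈ -1.504 km (keep extra digits for the depth step; rounded: -25.6, -1.5).
Then from the K sphere: z² = 70.19² − (x + 46.1)² − (y + 46.3)² with x = -25.604, y = -1.504, so z ≈ 49.999 ≈ 50.0 km.
Check against N (with the unrounded solution): distance 128.62 ≈ 128.62 km. ✓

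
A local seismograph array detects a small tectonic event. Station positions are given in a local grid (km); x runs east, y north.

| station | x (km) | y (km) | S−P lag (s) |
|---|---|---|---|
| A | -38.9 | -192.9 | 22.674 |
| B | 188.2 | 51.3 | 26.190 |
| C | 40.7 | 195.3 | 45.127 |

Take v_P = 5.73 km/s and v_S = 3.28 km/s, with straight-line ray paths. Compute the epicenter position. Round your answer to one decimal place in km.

Distance from S−P lag: d = Δt · v_P v_S / (v_P − v_S) = Δt · (5.73·3.28)/(5.73−3.28) ≈ 7.6712·Δt.
So d_A = 173.94, d_B = 200.91, d_C = 346.18 km.
Circle about each station: (x + 38.9)² + (y + 192.9)² = 173.94²; (x − 188.2)² + (y − 51.3)² = 200.91²; (x − 40.7)² + (y − 195.3)² = 346.18².
Subtracting the A equation from the B and C equations removes the quadratic terms:
454.2 x + 488.4 y = -10782.39
159.2 x + 776.4 y = -88510.51
Solving the 2×2 system: x ≈ 126.8, y ≈ -140.0 km.
Check against A (with the unrounded x, y): √((x + 38.9)²+(y + 192.9)²) = 173.94 ≈ 173.94 km. ✓

126.8 km east, -140.0 km north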